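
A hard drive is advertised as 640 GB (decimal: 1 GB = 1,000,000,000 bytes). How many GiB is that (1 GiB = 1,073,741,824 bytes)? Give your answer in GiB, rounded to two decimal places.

640 GB × 1,000,000,000 bytes/GB = 640,000,000,000 bytes
1 GiB = 1,073,741,824 bytes
640,000,000,000 / 1,073,741,824 = 596.05 GiB

596.05 GiB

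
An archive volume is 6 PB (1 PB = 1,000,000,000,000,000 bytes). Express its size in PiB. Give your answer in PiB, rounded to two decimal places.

6 PB × 1,000,000,000,000,000 bytes/PB = 6,000,000,000,000,000 bytes
1 PiB = 1,125,899,906,842,624 bytes
6,000,000,000,000,000 / 1,125,899,906,842,624 = 5.33 PiB

5.33 PiB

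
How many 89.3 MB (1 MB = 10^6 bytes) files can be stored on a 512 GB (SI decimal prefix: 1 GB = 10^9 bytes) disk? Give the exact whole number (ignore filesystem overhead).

5,733

Capacity: 512 GB = 512,000,000,000 bytes
Per item: 89.3 MB = 89,300,000 bytes
⌊512,000,000,000 / 89,300,000⌋ = 5,733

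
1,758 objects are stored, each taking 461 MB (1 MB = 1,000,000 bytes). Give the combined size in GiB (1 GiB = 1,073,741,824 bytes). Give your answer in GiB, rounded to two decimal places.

Total = 1,758 × 461 MB = 810,438 MB
= 810,438 × 1,000,000 bytes = 810,438,000,000 bytes
1 GiB = 1,073,741,824 bytes
810,438,000,000 / 1,073,741,824 = 754.78 GiB

754.78 GiB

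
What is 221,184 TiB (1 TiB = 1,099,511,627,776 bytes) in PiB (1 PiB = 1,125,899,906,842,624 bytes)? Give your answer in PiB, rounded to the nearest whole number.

221,184 TiB × 1,099,511,627,776 bytes/TiB = 243,194,379,878,006,784 bytes
1 PiB = 2^50 bytes = 1,125,899,906,842,624 bytes
243,194,379,878,006,784 / 1,125,899,906,842,624 = 216 PiB

216 PiB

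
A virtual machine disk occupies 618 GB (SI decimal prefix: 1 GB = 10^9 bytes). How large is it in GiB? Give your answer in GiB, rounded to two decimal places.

618 GB = 618 × 10^9 bytes = 618,000,000,000 bytes
1 GiB = 1,073,741,824 bytes
618,000,000,000 / 1,073,741,824 = 575.56 GiB

575.56 GiB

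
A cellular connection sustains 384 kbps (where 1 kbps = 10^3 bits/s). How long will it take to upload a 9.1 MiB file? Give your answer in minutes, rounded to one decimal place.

3.3 minutes

9.1 MiB = 9,542,041.6 bytes = 76,336,332.8 bits
384 kbps = 384,000 bits/s
time = 76,336,332.8 / 384,000 = 198.79 s
198.79 s / 60 = 3.3 minutes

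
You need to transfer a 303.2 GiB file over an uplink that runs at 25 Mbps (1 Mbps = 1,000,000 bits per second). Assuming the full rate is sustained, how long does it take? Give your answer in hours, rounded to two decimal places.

28.94 hours

303.2 GiB = 325,558,521,036.8 bytes = 2,604,468,168,294.4 bits
25 Mbps = 25,000,000 bits/s
time = 2,604,468,168,294.4 / 25,000,000 = 104,178.7267 s
104,178.7267 s / 3600 = 28.94 hours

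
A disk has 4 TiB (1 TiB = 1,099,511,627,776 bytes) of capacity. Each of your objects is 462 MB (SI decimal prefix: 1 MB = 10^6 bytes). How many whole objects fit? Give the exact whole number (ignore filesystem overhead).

Capacity: 4 TiB = 4,398,046,511,104 bytes
Per item: 462 MB = 462,000,000 bytes
⌊4,398,046,511,104 / 462,000,000⌋ = 9,519

9,519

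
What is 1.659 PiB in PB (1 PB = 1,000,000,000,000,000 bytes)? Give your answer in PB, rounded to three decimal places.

1.659 PiB = 1.659 × 2^50 bytes = 1,867,867,945,451,913.216 bytes
1 PB = 1,000,000,000,000,000 bytes
1,867,867,945,451,913.216 / 1,000,000,000,000,000 = 1.868 PB

1.868 PB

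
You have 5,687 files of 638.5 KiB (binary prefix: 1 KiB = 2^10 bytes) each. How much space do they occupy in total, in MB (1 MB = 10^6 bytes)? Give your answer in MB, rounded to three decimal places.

Total = 5,687 × 638.5 KiB = 3631149.5 KiB
= 3631149.5 × 1,024 bytes = 3,718,297,088 bytes
1 MB = 1,000,000 bytes
3,718,297,088 / 1,000,000 = 3,718.297 MB

3,718.297 MB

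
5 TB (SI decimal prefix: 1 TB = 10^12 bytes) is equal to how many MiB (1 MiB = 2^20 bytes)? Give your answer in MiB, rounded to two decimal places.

4,768,371.58 MiB

5 TB = 5 × 10^12 bytes = 5,000,000,000,000 bytes
1 MiB = 1,048,576 bytes
5,000,000,000,000 / 1,048,576 = 4,768,371.58 MiB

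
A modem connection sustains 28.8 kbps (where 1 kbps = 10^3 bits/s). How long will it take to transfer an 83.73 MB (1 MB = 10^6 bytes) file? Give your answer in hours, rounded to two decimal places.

6.46 hours

83.73 MB = 83,730,000 bytes = 669,840,000 bits
28.8 kbps = 28,800 bits/s
time = 669,840,000 / 28,800 = 23,258.3333 s
23,258.3333 s / 3600 = 6.46 hours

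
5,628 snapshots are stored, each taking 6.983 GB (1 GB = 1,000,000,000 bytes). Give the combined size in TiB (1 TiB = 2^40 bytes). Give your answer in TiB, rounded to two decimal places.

35.74 TiB

Total = 5,628 × 6.983 GB = 39300.324 GB
= 39300.324 × 1,000,000,000 bytes = 39,300,324,000,000 bytes
1 TiB = 1,099,511,627,776 bytes
39,300,324,000,000 / 1,099,511,627,776 = 35.74 TiB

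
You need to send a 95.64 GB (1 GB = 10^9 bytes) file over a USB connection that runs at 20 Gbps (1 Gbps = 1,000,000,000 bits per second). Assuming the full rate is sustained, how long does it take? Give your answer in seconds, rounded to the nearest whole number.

38 seconds

95.64 GB = 95,640,000,000 bytes = 765,120,000,000 bits
20 Gbps = 20,000,000,000 bits/s
time = 765,120,000,000 / 20,000,000,000 = 38 s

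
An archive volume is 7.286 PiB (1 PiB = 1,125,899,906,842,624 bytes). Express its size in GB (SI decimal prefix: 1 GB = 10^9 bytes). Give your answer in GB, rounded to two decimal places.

8,203,306.72 GB

7.286 PiB = 7.286 × 2^50 bytes = 8,203,306,721,255,358.464 bytes
1 GB = 1,000,000,000 bytes
8,203,306,721,255,358.464 / 1,000,000,000 = 8,203,306.72 GB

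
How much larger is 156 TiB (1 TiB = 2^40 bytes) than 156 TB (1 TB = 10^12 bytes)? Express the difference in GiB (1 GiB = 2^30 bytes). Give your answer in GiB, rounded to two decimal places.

156 TiB = 156 × 1,099,511,627,776 = 171,523,813,933,056 bytes
156 TB = 156 × 1,000,000,000,000 = 156,000,000,000,000 bytes
difference = 15,523,813,933,056 bytes
15,523,813,933,056 / 1,073,741,824 = 14,457.68 GiB

14,457.68 GiB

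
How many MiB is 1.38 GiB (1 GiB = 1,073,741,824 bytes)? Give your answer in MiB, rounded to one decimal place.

1,413.1 MiB

1.38 GiB = 1.38 × 2^30 bytes = 1,481,763,717.12 bytes
1 MiB = 2^20 bytes = 1,048,576 bytes
1,481,763,717.12 / 1,048,576 = 1,413.1 MiB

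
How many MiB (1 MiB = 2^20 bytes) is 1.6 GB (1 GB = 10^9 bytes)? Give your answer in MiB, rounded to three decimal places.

1,525.879 MiB

1.6 GB = 1.6 × 10^9 bytes = 1,600,000,000 bytes
1 MiB = 1,048,576 bytes
1,600,000,000 / 1,048,576 = 1,525.879 MiB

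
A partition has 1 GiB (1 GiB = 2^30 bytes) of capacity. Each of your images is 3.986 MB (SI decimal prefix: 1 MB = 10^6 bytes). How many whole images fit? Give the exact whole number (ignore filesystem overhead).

269

Capacity: 1 GiB = 1,073,741,824 bytes
Per item: 3.986 MB = 3,986,000 bytes
⌊1,073,741,824 / 3,986,000⌋ = 269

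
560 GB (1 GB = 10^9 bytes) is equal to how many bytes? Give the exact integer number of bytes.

560 × 1,000,000,000 = 560,000,000,000 bytes

560,000,000,000 bytes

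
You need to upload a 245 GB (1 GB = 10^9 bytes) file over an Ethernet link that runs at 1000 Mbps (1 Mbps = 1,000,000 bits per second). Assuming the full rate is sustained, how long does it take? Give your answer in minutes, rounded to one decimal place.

32.7 minutes

245 GB = 245,000,000,000 bytes = 1,960,000,000,000 bits
1000 Mbps = 1,000,000,000 bits/s
time = 1,960,000,000,000 / 1,000,000,000 = 1,960.00 s
1,960.00 s / 60 = 32.7 minutes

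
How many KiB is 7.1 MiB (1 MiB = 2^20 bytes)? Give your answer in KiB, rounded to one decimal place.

7.1 MiB × 1,048,576 bytes/MiB = 7,444,889.6 bytes
1 KiB = 1,024 bytes
7,444,889.6 / 1,024 = 7,270.4 KiB

7,270.4 KiB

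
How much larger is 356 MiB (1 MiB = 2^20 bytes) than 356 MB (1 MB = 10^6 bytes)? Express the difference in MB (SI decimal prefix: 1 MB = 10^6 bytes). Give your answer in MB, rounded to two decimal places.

17.29 MB

356 MiB = 356 × 1,048,576 = 373,293,056 bytes
356 MB = 356 × 1,000,000 = 356,000,000 bytes
difference = 17,293,056 bytes
17,293,056 / 1,000,000 = 17.29 MB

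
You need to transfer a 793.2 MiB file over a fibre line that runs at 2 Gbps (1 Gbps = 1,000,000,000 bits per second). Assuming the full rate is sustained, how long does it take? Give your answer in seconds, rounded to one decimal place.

3.3 seconds

793.2 MiB = 831,730,483.2 bytes = 6,653,843,865.6 bits
2 Gbps = 2,000,000,000 bits/s
time = 6,653,843,865.6 / 2,000,000,000 = 3.3 s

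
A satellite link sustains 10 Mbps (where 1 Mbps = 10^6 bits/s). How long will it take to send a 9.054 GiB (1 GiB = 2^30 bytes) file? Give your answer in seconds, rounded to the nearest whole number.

7,777 seconds

9.054 GiB = 9,721,658,474.496 bytes = 77,773,267,795.968 bits
10 Mbps = 10,000,000 bits/s
time = 77,773,267,795.968 / 10,000,000 = 7,777 s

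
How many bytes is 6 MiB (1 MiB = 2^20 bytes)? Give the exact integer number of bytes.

6,291,456 bytes

6 × 1,048,576 = 6,291,456 bytes  (1 MiB = 2^20 bytes)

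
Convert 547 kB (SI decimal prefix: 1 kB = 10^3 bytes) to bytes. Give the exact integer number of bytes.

547,000 bytes

547 × 1,000 = 547,000 bytes  (1 kB = 10^3 bytes)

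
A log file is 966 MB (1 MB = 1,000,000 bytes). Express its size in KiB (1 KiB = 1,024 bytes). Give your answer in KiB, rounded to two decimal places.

966 MB = 966 × 10^6 bytes = 966,000,000 bytes
1 KiB = 2^10 bytes = 1,024 bytes
966,000,000 / 1,024 = 943,359.38 KiB

943,359.38 KiB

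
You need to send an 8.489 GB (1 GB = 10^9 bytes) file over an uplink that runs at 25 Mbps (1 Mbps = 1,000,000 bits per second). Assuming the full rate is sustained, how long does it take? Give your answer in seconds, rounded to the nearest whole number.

2,716 seconds

8.489 GB = 8,489,000,000 bytes = 67,912,000,000 bits
25 Mbps = 25,000,000 bits/s
time = 67,912,000,000 / 25,000,000 = 2,716 s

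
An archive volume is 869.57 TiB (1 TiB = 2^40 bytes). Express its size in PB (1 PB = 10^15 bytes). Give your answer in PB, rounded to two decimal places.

0.96 PB

869.57 TiB = 869.57 × 2^40 bytes = 956,102,326,165,176.32 bytes
1 PB = 10^15 bytes = 1,000,000,000,000,000 bytes
956,102,326,165,176.32 / 1,000,000,000,000,000 = 0.96 PB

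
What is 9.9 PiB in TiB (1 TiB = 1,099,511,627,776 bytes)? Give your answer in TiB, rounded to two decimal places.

9.9 PiB = 9.9 × 2^50 bytes = 11,146,409,077,741,977.6 bytes
1 TiB = 2^40 bytes = 1,099,511,627,776 bytes
11,146,409,077,741,977.6 / 1,099,511,627,776 = 10,137.60 TiB

10,137.60 TiB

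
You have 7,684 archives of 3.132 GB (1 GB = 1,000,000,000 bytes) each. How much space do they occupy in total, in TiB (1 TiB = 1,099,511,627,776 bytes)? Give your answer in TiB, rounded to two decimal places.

Total = 7,684 × 3.132 GB = 24066.288 GB
= 24066.288 × 1,000,000,000 bytes = 24,066,288,000,000 bytes
1 TiB = 1,099,511,627,776 bytes
24,066,288,000,000 / 1,099,511,627,776 = 21.89 TiB

21.89 TiB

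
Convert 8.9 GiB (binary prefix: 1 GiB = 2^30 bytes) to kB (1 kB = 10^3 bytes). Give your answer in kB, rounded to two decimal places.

9,556,302.23 kB

8.9 GiB × 1,073,741,824 bytes/GiB = 9,556,302,233.6 bytes
1 kB = 10^3 bytes = 1,000 bytes
9,556,302,233.6 / 1,000 = 9,556,302.23 kB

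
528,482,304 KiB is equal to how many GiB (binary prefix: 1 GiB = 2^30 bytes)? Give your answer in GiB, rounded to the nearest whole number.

528,482,304 KiB = 528,482,304 × 2^10 bytes = 541,165,879,296 bytes
1 GiB = 2^30 bytes = 1,073,741,824 bytes
541,165,879,296 / 1,073,741,824 = 504 GiB

504 GiB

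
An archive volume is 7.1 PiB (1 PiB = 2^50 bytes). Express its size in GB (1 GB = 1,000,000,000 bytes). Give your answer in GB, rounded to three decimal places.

7,993,889.339 GB

7.1 PiB × 1,125,899,906,842,624 bytes/PiB = 7,993,889,338,582,630.4 bytes
1 GB = 1,000,000,000 bytes
7,993,889,338,582,630.4 / 1,000,000,000 = 7,993,889.339 GB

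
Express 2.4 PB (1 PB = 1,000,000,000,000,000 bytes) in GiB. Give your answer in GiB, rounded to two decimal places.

2.4 PB × 1,000,000,000,000,000 bytes/PB = 2,400,000,000,000,000 bytes
1 GiB = 1,073,741,824 bytes
2,400,000,000,000,000 / 1,073,741,824 = 2,235,174.18 GiB

2,235,174.18 GiB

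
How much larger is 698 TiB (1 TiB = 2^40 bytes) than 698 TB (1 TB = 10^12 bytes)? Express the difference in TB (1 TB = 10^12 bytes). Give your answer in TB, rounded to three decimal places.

69.459 TB

698 TiB = 698 × 1,099,511,627,776 = 767,459,116,187,648 bytes
698 TB = 698 × 1,000,000,000,000 = 698,000,000,000,000 bytes
difference = 69,459,116,187,648 bytes
69,459,116,187,648 / 1,000,000,000,000 = 69.459 TB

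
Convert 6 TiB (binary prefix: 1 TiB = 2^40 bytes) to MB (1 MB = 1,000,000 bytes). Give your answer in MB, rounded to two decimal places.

6 TiB = 6 × 2^40 bytes = 6,597,069,766,656 bytes
1 MB = 10^6 bytes = 1,000,000 bytes
6,597,069,766,656 / 1,000,000 = 6,597,069.77 MB

6,597,069.77 MB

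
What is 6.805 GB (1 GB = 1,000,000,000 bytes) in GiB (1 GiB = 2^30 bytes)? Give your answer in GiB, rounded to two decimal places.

6.805 GB × 1,000,000,000 bytes/GB = 6,805,000,000 bytes
1 GiB = 1,073,741,824 bytes
6,805,000,000 / 1,073,741,824 = 6.34 GiB

6.34 GiB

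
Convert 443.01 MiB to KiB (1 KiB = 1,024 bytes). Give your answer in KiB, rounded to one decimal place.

453,642.2 KiB

443.01 MiB = 443.01 × 2^20 bytes = 464,529,653.76 bytes
1 KiB = 1,024 bytes
464,529,653.76 / 1,024 = 453,642.2 KiB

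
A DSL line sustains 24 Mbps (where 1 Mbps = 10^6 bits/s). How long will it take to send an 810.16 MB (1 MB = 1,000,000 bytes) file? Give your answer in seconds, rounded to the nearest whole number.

810.16 MB = 810,160,000 bytes = 6,481,280,000 bits
24 Mbps = 24,000,000 bits/s
time = 6,481,280,000 / 24,000,000 = 270 s

270 seconds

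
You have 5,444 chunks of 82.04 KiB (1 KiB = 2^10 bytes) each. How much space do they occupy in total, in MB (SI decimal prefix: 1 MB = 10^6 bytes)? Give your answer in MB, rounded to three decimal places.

Total = 5,444 × 82.04 KiB = 446625.76 KiB
= 446625.76 × 1,024 bytes = 457,344,778.24 bytes
1 MB = 1,000,000 bytes
457,344,778.24 / 1,000,000 = 457.345 MB

457.345 MB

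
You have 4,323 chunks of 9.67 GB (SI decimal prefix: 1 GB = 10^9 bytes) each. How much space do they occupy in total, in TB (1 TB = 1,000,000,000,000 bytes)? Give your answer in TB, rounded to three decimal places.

41.803 TB

Total = 4,323 × 9.67 GB = 41803.41 GB
= 41803.41 × 1,000,000,000 bytes = 41,803,410,000,000 bytes
1 TB = 1,000,000,000,000 bytes
41,803,410,000,000 / 1,000,000,000,000 = 41.803 TB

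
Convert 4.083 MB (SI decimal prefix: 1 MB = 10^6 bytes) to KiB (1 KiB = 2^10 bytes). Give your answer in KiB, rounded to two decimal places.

3,987.30 KiB

4.083 MB × 1,000,000 bytes/MB = 4,083,000 bytes
1 KiB = 1,024 bytes
4,083,000 / 1,024 = 3,987.30 KiB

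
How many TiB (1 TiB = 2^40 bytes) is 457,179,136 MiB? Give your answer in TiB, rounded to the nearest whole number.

457,179,136 MiB × 1,048,576 bytes/MiB = 479,387,069,710,336 bytes
1 TiB = 1,099,511,627,776 bytes
479,387,069,710,336 / 1,099,511,627,776 = 436 TiB

436 TiB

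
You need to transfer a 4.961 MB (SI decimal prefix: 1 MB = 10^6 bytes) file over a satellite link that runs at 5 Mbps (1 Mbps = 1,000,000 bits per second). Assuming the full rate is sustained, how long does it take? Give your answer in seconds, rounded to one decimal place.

4.961 MB = 4,961,000 bytes = 39,688,000 bits
5 Mbps = 5,000,000 bits/s
time = 39,688,000 / 5,000,000 = 7.9 s

7.9 seconds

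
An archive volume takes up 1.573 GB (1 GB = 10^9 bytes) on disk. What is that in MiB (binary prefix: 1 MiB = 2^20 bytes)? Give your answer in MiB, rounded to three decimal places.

1,500.130 MiB

1.573 GB × 1,000,000,000 bytes/GB = 1,573,000,000 bytes
1 MiB = 1,048,576 bytes
1,573,000,000 / 1,048,576 = 1,500.130 MiB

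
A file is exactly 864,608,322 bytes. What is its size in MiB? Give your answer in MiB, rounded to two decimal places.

864,608,322 bytes given.
1 MiB = 1,048,576 bytes
864,608,322 / 1,048,576 = 824.55 MiB

824.55 MiB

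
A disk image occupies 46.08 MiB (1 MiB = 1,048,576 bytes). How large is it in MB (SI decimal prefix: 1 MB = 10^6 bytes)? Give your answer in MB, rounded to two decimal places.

48.32 MB

46.08 MiB × 1,048,576 bytes/MiB = 48,318,382.08 bytes
1 MB = 10^6 bytes = 1,000,000 bytes
48,318,382.08 / 1,000,000 = 48.32 MB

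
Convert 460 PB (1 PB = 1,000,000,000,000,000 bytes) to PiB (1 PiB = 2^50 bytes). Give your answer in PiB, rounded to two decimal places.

460 PB = 460 × 10^15 bytes = 460,000,000,000,000,000 bytes
1 PiB = 2^50 bytes = 1,125,899,906,842,624 bytes
460,000,000,000,000,000 / 1,125,899,906,842,624 = 408.56 PiB

408.56 PiB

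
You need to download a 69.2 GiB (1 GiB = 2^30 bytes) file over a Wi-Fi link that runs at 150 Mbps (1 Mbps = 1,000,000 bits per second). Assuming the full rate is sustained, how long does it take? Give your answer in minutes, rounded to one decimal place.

69.2 GiB = 74,302,934,220.8 bytes = 594,423,473,766.4 bits
150 Mbps = 150,000,000 bits/s
time = 594,423,473,766.4 / 150,000,000 = 3,962.82 s
3,962.82 s / 60 = 66.0 minutes

66.0 minutes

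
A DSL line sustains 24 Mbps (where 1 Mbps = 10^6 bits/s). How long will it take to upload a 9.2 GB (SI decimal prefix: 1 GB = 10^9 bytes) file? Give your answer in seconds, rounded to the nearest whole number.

3,067 seconds

9.2 GB = 9,200,000,000 bytes = 73,600,000,000 bits
24 Mbps = 24,000,000 bits/s
time = 73,600,000,000 / 24,000,000 = 3,067 s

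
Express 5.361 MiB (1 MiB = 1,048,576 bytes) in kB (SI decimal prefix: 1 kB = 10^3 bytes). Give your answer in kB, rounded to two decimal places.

5,621.42 kB

5.361 MiB = 5.361 × 2^20 bytes = 5,621,415.936 bytes
1 kB = 1,000 bytes
5,621,415.936 / 1,000 = 5,621.42 kB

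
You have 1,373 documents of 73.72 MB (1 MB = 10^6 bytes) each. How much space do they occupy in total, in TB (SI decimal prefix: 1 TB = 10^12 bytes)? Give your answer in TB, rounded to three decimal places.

Total = 1,373 × 73.72 MB = 101217.56 MB
= 101217.56 × 1,000,000 bytes = 101,217,560,000 bytes
1 TB = 1,000,000,000,000 bytes
101,217,560,000 / 1,000,000,000,000 = 0.101 TB

0.101 TB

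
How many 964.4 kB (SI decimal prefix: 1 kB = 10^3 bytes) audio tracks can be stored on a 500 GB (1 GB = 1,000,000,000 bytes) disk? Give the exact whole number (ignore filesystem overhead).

Capacity: 500 GB = 500,000,000,000 bytes
Per item: 964.4 kB = 964,400 bytes
⌊500,000,000,000 / 964,400⌋ = 518,457

518,457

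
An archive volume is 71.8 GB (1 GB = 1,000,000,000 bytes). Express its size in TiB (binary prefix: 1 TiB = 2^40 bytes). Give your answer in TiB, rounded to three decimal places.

71.8 GB = 71.8 × 10^9 bytes = 71,800,000,000 bytes
1 TiB = 2^40 bytes = 1,099,511,627,776 bytes
71,800,000,000 / 1,099,511,627,776 = 0.065 TiB

0.065 TiB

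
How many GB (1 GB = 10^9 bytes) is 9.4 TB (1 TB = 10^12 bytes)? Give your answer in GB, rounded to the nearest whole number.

9.4 TB = 9.4 × 10^12 bytes = 9,400,000,000,000 bytes
1 GB = 10^9 bytes = 1,000,000,000 bytes
9,400,000,000,000 / 1,000,000,000 = 9,400 GB

9,400 GB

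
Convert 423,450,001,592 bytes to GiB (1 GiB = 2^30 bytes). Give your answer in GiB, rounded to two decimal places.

423,450,001,592 bytes given.
1 GiB = 1,073,741,824 bytes
423,450,001,592 / 1,073,741,824 = 394.37 GiB

394.37 GiB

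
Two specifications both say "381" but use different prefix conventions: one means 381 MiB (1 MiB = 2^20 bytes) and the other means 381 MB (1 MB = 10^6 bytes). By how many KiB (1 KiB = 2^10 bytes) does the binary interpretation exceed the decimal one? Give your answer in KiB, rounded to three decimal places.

18,073.688 KiB

381 MiB = 381 × 1,048,576 = 399,507,456 bytes
381 MB = 381 × 1,000,000 = 381,000,000 bytes
difference = 18,507,456 bytes
18,507,456 / 1,024 = 18,073.688 KiB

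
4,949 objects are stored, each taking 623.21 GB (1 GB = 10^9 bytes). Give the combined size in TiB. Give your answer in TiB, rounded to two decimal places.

Total = 4,949 × 623.21 GB = 3084266.29 GB
= 3084266.29 × 1,000,000,000 bytes = 3,084,266,290,000,000 bytes
1 TiB = 1,099,511,627,776 bytes
3,084,266,290,000,000 / 1,099,511,627,776 = 2,805.12 TiB

2,805.12 TiB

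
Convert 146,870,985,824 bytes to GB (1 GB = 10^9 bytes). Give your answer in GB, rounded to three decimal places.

146,870,985,824 bytes given.
1 GB = 1,000,000,000 bytes
146,870,985,824 / 1,000,000,000 = 146.871 GB

146.871 GB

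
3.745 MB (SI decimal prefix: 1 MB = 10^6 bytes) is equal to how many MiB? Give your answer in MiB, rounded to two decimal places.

3.745 MB = 3.745 × 10^6 bytes = 3,745,000 bytes
1 MiB = 1,048,576 bytes
3,745,000 / 1,048,576 = 3.57 MiB

3.57 MiB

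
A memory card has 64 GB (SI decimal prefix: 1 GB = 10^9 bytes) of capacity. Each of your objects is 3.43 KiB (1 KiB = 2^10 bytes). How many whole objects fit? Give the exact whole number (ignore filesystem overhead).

Capacity: 64 GB = 64,000,000,000 bytes
Per item: 3.43 KiB = 3,512.32 bytes
⌊64,000,000,000 / 3,512.32⌋ = 18,221,574

18,221,574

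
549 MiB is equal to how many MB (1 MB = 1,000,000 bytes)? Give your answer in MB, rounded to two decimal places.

549 MiB × 1,048,576 bytes/MiB = 575,668,224 bytes
1 MB = 1,000,000 bytes
575,668,224 / 1,000,000 = 575.67 MB

575.67 MB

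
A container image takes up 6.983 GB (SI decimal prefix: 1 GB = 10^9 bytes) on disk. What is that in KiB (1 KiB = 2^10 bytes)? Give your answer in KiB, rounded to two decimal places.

6,819,335.94 KiB

6.983 GB × 1,000,000,000 bytes/GB = 6,983,000,000 bytes
1 KiB = 1,024 bytes
6,983,000,000 / 1,024 = 6,819,335.94 KiB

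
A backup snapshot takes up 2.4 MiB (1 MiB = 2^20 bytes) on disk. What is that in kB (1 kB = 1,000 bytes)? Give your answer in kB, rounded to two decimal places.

2.4 MiB = 2.4 × 2^20 bytes = 2,516,582.4 bytes
1 kB = 10^3 bytes = 1,000 bytes
2,516,582.4 / 1,000 = 2,516.58 kB

2,516.58 kB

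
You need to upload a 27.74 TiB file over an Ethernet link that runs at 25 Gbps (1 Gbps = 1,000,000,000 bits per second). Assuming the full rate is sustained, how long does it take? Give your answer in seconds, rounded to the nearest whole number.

27.74 TiB = 30,500,452,554,506.24 bytes = 244,003,620,436,049.92 bits
25 Gbps = 25,000,000,000 bits/s
time = 244,003,620,436,049.92 / 25,000,000,000 = 9,760 s

9,760 seconds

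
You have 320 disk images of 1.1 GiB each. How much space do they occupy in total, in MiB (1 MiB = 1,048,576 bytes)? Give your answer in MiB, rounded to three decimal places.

Total = 320 × 1.1 GiB = 352 GiB
= 352 × 1,073,741,824 bytes = 377,957,122,048 bytes
1 MiB = 1,048,576 bytes
377,957,122,048 / 1,048,576 = 360,448.000 MiB

360,448.000 MiB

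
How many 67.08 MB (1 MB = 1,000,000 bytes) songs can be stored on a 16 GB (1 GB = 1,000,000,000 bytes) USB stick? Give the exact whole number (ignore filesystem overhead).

238

Capacity: 16 GB = 16,000,000,000 bytes
Per item: 67.08 MB = 67,080,000 bytes
⌊16,000,000,000 / 67,080,000⌋ = 238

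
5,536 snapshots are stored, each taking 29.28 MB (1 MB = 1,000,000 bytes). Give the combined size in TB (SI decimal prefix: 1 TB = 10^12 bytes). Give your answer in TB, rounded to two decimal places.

0.16 TB

Total = 5,536 × 29.28 MB = 162094.08 MB
= 162094.08 × 1,000,000 bytes = 162,094,080,000 bytes
1 TB = 1,000,000,000,000 bytes
162,094,080,000 / 1,000,000,000,000 = 0.16 TB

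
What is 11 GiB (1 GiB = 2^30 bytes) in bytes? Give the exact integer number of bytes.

11 × 1,073,741,824 = 11,811,160,064 bytes

11,811,160,064 bytes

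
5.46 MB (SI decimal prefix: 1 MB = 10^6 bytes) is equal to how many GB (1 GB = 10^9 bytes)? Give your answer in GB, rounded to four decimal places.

5.46 MB × 1,000,000 bytes/MB = 5,460,000 bytes
1 GB = 1,000,000,000 bytes
5,460,000 / 1,000,000,000 = 0.0055 GB

0.0055 GB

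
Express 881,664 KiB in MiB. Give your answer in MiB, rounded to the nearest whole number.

861 MiB

881,664 KiB = 881,664 × 2^10 bytes = 902,823,936 bytes
1 MiB = 2^20 bytes = 1,048,576 bytes
902,823,936 / 1,048,576 = 861 MiB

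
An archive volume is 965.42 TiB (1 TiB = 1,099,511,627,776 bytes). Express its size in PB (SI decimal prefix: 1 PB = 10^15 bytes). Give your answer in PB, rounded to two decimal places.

965.42 TiB × 1,099,511,627,776 bytes/TiB = 1,061,490,515,687,505.92 bytes
1 PB = 10^15 bytes = 1,000,000,000,000,000 bytes
1,061,490,515,687,505.92 / 1,000,000,000,000,000 = 1.06 PB

1.06 PB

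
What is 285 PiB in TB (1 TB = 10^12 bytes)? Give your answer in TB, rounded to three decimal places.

320,881.473 TB

285 PiB × 1,125,899,906,842,624 bytes/PiB = 320,881,473,450,147,840 bytes
1 TB = 1,000,000,000,000 bytes
320,881,473,450,147,840 / 1,000,000,000,000 = 320,881.473 TB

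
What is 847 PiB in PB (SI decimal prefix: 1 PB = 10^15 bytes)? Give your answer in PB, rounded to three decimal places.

953.637 PB

847 PiB = 847 × 2^50 bytes = 953,637,221,095,702,528 bytes
1 PB = 1,000,000,000,000,000 bytes
953,637,221,095,702,528 / 1,000,000,000,000,000 = 953.637 PB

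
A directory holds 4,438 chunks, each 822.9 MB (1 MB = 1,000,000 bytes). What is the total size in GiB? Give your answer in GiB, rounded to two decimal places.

3,401.22 GiB

Total = 4,438 × 822.9 MB = 3652030.2 MB
= 3652030.2 × 1,000,000 bytes = 3,652,030,200,000 bytes
1 GiB = 1,073,741,824 bytes
3,652,030,200,000 / 1,073,741,824 = 3,401.22 GiB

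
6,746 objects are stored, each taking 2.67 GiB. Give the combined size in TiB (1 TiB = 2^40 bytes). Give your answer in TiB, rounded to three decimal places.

17.590 TiB

Total = 6,746 × 2.67 GiB = 18011.82 GiB
= 18011.82 × 1,073,741,824 bytes = 19,340,044,460,359.68 bytes
1 TiB = 1,099,511,627,776 bytes
19,340,044,460,359.68 / 1,099,511,627,776 = 17.590 TiB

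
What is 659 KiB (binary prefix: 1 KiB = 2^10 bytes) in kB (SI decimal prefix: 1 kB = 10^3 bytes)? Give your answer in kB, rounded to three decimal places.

659 KiB × 1,024 bytes/KiB = 674,816 bytes
1 kB = 10^3 bytes = 1,000 bytes
674,816 / 1,000 = 674.816 kB

674.816 kB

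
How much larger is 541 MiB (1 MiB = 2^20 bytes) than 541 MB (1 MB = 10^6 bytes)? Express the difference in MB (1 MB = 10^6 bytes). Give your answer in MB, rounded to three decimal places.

26.280 MB

541 MiB = 541 × 1,048,576 = 567,279,616 bytes
541 MB = 541 × 1,000,000 = 541,000,000 bytes
difference = 26,279,616 bytes
26,279,616 / 1,000,000 = 26.280 MB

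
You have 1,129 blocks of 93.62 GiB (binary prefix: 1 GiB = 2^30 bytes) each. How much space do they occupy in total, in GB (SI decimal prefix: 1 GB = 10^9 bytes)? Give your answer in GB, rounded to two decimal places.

Total = 1,129 × 93.62 GiB = 105696.98 GiB
= 105696.98 × 1,073,741,824 bytes = 113,491,268,096,491.52 bytes
1 GB = 1,000,000,000 bytes
113,491,268,096,491.52 / 1,000,000,000 = 113,491.27 GB

113,491.27 GB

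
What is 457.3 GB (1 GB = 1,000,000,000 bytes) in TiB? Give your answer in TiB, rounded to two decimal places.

457.3 GB = 457.3 × 10^9 bytes = 457,300,000,000 bytes
1 TiB = 1,099,511,627,776 bytes
457,300,000,000 / 1,099,511,627,776 = 0.42 TiB

0.42 TiB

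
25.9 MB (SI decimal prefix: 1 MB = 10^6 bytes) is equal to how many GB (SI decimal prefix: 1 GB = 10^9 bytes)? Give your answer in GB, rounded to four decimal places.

25.9 MB = 25.9 × 10^6 bytes = 25,900,000 bytes
1 GB = 1,000,000,000 bytes
25,900,000 / 1,000,000,000 = 0.0259 GB

0.0259 GB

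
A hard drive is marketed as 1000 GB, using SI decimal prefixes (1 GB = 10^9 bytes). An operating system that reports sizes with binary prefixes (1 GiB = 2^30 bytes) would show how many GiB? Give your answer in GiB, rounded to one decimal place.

931.3 GiB

1000 GB × 1,000,000,000 bytes/GB = 1,000,000,000,000 bytes
1 GiB = 2^30 bytes = 1,073,741,824 bytes
1,000,000,000,000 / 1,073,741,824 = 931.3 GiB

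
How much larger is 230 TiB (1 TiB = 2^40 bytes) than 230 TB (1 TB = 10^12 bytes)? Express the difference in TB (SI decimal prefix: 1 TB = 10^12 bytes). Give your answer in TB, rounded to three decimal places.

22.888 TB

230 TiB = 230 × 1,099,511,627,776 = 252,887,674,388,480 bytes
230 TB = 230 × 1,000,000,000,000 = 230,000,000,000,000 bytes
difference = 22,887,674,388,480 bytes
22,887,674,388,480 / 1,000,000,000,000 = 22.888 TB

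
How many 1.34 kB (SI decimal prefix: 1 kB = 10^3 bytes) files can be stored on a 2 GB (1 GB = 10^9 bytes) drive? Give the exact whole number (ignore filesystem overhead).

1,492,537

Capacity: 2 GB = 2,000,000,000 bytes
Per item: 1.34 kB = 1,340 bytes
⌊2,000,000,000 / 1,340⌋ = 1,492,537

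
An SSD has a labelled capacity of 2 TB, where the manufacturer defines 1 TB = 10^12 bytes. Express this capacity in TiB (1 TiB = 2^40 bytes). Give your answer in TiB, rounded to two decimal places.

2 TB = 2 × 10^12 bytes = 2,000,000,000,000 bytes
1 TiB = 2^40 bytes = 1,099,511,627,776 bytes
2,000,000,000,000 / 1,099,511,627,776 = 1.82 TiB

1.82 TiB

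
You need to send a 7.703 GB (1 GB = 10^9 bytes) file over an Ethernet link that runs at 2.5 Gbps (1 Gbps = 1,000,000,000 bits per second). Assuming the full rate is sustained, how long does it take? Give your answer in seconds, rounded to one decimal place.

24.6 seconds

7.703 GB = 7,703,000,000 bytes = 61,624,000,000 bits
2.5 Gbps = 2,500,000,000 bits/s
time = 61,624,000,000 / 2,500,000,000 = 24.6 s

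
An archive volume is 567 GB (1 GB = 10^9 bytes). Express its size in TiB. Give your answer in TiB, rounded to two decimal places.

0.52 TiB

567 GB × 1,000,000,000 bytes/GB = 567,000,000,000 bytes
1 TiB = 1,099,511,627,776 bytes
567,000,000,000 / 1,099,511,627,776 = 0.52 TiB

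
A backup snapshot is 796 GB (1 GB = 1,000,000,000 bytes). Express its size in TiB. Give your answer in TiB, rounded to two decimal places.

796 GB × 1,000,000,000 bytes/GB = 796,000,000,000 bytes
1 TiB = 1,099,511,627,776 bytes
796,000,000,000 / 1,099,511,627,776 = 0.72 TiB

0.72 TiB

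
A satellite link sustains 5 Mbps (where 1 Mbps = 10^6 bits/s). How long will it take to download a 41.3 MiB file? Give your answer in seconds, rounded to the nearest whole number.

69 seconds

41.3 MiB = 43,306,188.8 bytes = 346,449,510.4 bits
5 Mbps = 5,000,000 bits/s
time = 346,449,510.4 / 5,000,000 = 69 s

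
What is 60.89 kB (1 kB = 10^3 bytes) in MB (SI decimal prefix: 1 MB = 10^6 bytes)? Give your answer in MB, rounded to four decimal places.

0.0609 MB

60.89 kB × 1,000 bytes/kB = 60,890 bytes
1 MB = 1,000,000 bytes
60,890 / 1,000,000 = 0.0609 MB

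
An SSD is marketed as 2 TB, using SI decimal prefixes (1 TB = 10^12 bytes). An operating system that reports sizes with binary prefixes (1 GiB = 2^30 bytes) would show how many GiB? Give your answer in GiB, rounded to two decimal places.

1,862.65 GiB

2 TB × 1,000,000,000,000 bytes/TB = 2,000,000,000,000 bytes
1 GiB = 2^30 bytes = 1,073,741,824 bytes
2,000,000,000,000 / 1,073,741,824 = 1,862.65 GiB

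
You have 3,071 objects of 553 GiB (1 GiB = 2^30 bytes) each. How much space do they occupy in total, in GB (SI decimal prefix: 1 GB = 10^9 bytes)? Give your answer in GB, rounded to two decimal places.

Total = 3,071 × 553 GiB = 1,698,263 GiB
= 1,698,263 × 1,073,741,824 bytes = 1,823,496,011,251,712 bytes
1 GB = 1,000,000,000 bytes
1,823,496,011,251,712 / 1,000,000,000 = 1,823,496.01 GB

1,823,496.01 GB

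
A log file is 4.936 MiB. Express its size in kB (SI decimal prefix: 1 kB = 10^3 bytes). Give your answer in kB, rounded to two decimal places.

5,175.77 kB

4.936 MiB = 4.936 × 2^20 bytes = 5,175,771.136 bytes
1 kB = 1,000 bytes
5,175,771.136 / 1,000 = 5,175.77 kB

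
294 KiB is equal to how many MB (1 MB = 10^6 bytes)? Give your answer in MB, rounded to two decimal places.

294 KiB = 294 × 2^10 bytes = 301,056 bytes
1 MB = 1,000,000 bytes
301,056 / 1,000,000 = 0.30 MB

0.30 MB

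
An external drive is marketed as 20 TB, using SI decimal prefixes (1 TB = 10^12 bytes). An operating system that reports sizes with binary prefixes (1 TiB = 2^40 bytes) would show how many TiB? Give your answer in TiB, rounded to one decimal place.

18.2 TiB

20 TB × 1,000,000,000,000 bytes/TB = 20,000,000,000,000 bytes
1 TiB = 2^40 bytes = 1,099,511,627,776 bytes
20,000,000,000,000 / 1,099,511,627,776 = 18.2 TiB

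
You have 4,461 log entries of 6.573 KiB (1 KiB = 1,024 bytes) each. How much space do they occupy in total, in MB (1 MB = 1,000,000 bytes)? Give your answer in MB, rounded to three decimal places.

Total = 4,461 × 6.573 KiB = 29322.153 KiB
= 29322.153 × 1,024 bytes = 30,025,884.672 bytes
1 MB = 1,000,000 bytes
30,025,884.672 / 1,000,000 = 30.026 MB

30.026 MB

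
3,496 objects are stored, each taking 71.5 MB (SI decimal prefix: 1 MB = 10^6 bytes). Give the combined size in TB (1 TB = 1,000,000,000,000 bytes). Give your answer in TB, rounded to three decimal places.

Total = 3,496 × 71.5 MB = 249,964 MB
= 249,964 × 1,000,000 bytes = 249,964,000,000 bytes
1 TB = 1,000,000,000,000 bytes
249,964,000,000 / 1,000,000,000,000 = 0.250 TB

0.250 TB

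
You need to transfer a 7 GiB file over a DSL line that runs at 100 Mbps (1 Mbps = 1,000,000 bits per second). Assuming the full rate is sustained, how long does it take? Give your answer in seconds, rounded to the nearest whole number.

7 GiB = 7,516,192,768 bytes = 60,129,542,144 bits
100 Mbps = 100,000,000 bits/s
time = 60,129,542,144 / 100,000,000 = 601 s

601 seconds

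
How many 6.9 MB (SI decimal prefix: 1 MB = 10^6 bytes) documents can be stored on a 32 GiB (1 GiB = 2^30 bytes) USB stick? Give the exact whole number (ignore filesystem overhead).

4,979

Capacity: 32 GiB = 34,359,738,368 bytes
Per item: 6.9 MB = 6,900,000 bytes
⌊34,359,738,368 / 6,900,000⌋ = 4,979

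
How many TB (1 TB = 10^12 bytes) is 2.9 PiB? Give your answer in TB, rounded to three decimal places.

2.9 PiB = 2.9 × 2^50 bytes = 3,265,109,729,843,609.6 bytes
1 TB = 10^12 bytes = 1,000,000,000,000 bytes
3,265,109,729,843,609.6 / 1,000,000,000,000 = 3,265.110 TB

3,265.110 TB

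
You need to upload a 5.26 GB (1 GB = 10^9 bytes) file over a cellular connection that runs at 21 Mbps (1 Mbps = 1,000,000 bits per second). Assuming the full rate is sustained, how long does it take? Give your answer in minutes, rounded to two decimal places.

5.26 GB = 5,260,000,000 bytes = 42,080,000,000 bits
21 Mbps = 21,000,000 bits/s
time = 42,080,000,000 / 21,000,000 = 2,003.810 s
2,003.810 s / 60 = 33.40 minutes

33.40 minutes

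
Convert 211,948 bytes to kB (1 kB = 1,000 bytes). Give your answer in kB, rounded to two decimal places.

211,948 bytes given.
1 kB = 10^3 bytes = 1,000 bytes
211,948 / 1,000 = 211.95 kB

211.95 kB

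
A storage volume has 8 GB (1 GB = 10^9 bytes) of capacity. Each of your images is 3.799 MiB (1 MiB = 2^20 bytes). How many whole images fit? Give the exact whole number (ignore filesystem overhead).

2,008

Capacity: 8 GB = 8,000,000,000 bytes
Per item: 3.799 MiB = 3,983,540.224 bytes
⌊8,000,000,000 / 3,983,540.224⌋ = 2,008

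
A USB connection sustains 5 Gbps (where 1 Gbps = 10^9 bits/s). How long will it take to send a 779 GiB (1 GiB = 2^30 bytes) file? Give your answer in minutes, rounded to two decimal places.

779 GiB = 836,444,880,896 bytes = 6,691,559,047,168 bits
5 Gbps = 5,000,000,000 bits/s
time = 6,691,559,047,168 / 5,000,000,000 = 1,338.312 s
1,338.312 s / 60 = 22.31 minutes

22.31 minutes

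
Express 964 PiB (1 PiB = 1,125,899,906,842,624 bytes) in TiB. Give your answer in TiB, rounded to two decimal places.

964 PiB × 1,125,899,906,842,624 bytes/PiB = 1,085,367,510,196,289,536 bytes
1 TiB = 2^40 bytes = 1,099,511,627,776 bytes
1,085,367,510,196,289,536 / 1,099,511,627,776 = 987,136.00 TiB

987,136.00 TiB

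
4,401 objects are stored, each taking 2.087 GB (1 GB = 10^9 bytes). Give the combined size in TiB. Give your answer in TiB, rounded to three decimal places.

8.354 TiB

Total = 4,401 × 2.087 GB = 9184.887 GB
= 9184.887 × 1,000,000,000 bytes = 9,184,887,000,000 bytes
1 TiB = 1,099,511,627,776 bytes
9,184,887,000,000 / 1,099,511,627,776 = 8.354 TiB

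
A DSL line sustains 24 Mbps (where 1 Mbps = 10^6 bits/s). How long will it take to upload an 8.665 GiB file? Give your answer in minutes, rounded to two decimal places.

51.69 minutes

8.665 GiB = 9,303,972,904.96 bytes = 74,431,783,239.68 bits
24 Mbps = 24,000,000 bits/s
time = 74,431,783,239.68 / 24,000,000 = 3,101.324 s
3,101.324 s / 60 = 51.69 minutes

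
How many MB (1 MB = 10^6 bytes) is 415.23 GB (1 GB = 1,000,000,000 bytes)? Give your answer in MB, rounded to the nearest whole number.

415.23 GB = 415.23 × 10^9 bytes = 415,230,000,000 bytes
1 MB = 1,000,000 bytes
415,230,000,000 / 1,000,000 = 415,230 MB

415,230 MB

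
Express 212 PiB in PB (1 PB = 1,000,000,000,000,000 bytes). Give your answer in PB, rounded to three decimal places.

238.691 PB

212 PiB × 1,125,899,906,842,624 bytes/PiB = 238,690,780,250,636,288 bytes
1 PB = 10^15 bytes = 1,000,000,000,000,000 bytes
238,690,780,250,636,288 / 1,000,000,000,000,000 = 238.691 PB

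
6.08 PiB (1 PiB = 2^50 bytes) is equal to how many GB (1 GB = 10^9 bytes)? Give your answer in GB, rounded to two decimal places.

6.08 PiB × 1,125,899,906,842,624 bytes/PiB = 6,845,471,433,603,153.92 bytes
1 GB = 1,000,000,000 bytes
6,845,471,433,603,153.92 / 1,000,000,000 = 6,845,471.43 GB

6,845,471.43 GB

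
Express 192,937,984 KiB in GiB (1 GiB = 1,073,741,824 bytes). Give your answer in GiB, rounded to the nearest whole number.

192,937,984 KiB × 1,024 bytes/KiB = 197,568,495,616 bytes
1 GiB = 1,073,741,824 bytes
197,568,495,616 / 1,073,741,824 = 184 GiB

184 GiB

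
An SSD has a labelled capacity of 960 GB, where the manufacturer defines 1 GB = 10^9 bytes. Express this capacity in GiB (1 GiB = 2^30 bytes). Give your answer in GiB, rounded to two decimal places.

894.07 GiB

960 GB = 960 × 10^9 bytes = 960,000,000,000 bytes
1 GiB = 2^30 bytes = 1,073,741,824 bytes
960,000,000,000 / 1,073,741,824 = 894.07 GiB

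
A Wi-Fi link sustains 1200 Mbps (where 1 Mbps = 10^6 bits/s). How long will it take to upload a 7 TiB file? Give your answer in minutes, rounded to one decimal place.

7 TiB = 7,696,581,394,432 bytes = 61,572,651,155,456 bits
1200 Mbps = 1,200,000,000 bits/s
time = 61,572,651,155,456 / 1,200,000,000 = 51,310.54 s
51,310.54 s / 60 = 855.2 minutes

855.2 minutes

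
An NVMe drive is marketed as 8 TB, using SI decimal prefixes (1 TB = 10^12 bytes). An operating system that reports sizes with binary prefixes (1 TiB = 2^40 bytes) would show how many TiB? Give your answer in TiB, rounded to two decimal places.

7.28 TiB

8 TB = 8 × 10^12 bytes = 8,000,000,000,000 bytes
1 TiB = 2^40 bytes = 1,099,511,627,776 bytes
8,000,000,000,000 / 1,099,511,627,776 = 7.28 TiB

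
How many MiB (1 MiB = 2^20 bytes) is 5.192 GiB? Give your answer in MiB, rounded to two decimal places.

5.192 GiB = 5.192 × 2^30 bytes = 5,574,867,550.208 bytes
1 MiB = 2^20 bytes = 1,048,576 bytes
5,574,867,550.208 / 1,048,576 = 5,316.61 MiB

5,316.61 MiB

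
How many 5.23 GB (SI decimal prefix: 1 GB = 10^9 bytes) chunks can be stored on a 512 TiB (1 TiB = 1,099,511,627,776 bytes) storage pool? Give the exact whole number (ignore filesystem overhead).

Capacity: 512 TiB = 562,949,953,421,312 bytes
Per item: 5.23 GB = 5,230,000,000 bytes
⌊562,949,953,421,312 / 5,230,000,000⌋ = 107,638

107,638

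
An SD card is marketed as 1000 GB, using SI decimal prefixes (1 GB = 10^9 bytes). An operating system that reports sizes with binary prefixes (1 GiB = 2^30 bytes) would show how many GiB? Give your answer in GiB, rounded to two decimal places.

931.32 GiB

1000 GB = 1000 × 10^9 bytes = 1,000,000,000,000 bytes
1 GiB = 1,073,741,824 bytes
1,000,000,000,000 / 1,073,741,824 = 931.32 GiB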